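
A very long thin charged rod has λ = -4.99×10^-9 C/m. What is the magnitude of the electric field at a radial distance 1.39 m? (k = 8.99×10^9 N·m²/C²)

By cylindrical symmetry E is radial; use a coaxial Gaussian cylinder of radius 1.39 m and length L.
Q_enc = λL, so λ_enc = -4.99×10^-9 C/m.
Applying ∮E·dA = Q_enc/ε₀ with the end caps contributing no flux:
E = 2k|λ_enc|/r = 2(8.99×10^9)(4.99e-9)/(1.39) = 64.5 N/C.

|E| = 64.5 V/m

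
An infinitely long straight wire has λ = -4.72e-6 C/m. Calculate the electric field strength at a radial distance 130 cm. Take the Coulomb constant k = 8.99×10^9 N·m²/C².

6.53×10^4 V/m

By cylindrical symmetry E is radial; use a coaxial Gaussian cylinder of radius 130 cm and length L.
Q_enc = λL, so λ_enc = -4.72×10^-6 C/m.
Applying ∮E·dA = Q_enc/ε₀ with the end caps contributing no flux:
E = 2k|λ_enc|/r = 2(8.99×10^9)(4.72e-6)/(1.3) = 6.53×10^4 N/C.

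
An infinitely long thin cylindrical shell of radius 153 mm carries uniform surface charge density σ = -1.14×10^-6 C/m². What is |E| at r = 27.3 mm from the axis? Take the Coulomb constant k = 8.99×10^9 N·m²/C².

E = 0

Choose a coaxial cylinder of radius r = 27.3 mm (arbitrary length L) as the Gaussian surface (r < 153 mm, inside the shell).
No charge is enclosed, so Gauss's law gives E·2πrL = 0 ⇒ E = 0.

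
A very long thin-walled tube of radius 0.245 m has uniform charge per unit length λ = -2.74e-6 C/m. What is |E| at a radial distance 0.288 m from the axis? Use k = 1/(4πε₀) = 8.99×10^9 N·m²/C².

Choose a coaxial cylinder of radius r = 0.288 m (arbitrary length L) as the Gaussian surface (r > 0.245 m).
The full line charge is enclosed: λ_enc = -2.74×10^-6 C/m.
Gauss's law: E·2πrL = λ_enc L/ε₀.
E = 2k|λ_enc|/r = 2(8.99×10^9)(2.74×10^-6)/(0.288) = 1.71×10^5 N/C.

1.71×10^5 N/C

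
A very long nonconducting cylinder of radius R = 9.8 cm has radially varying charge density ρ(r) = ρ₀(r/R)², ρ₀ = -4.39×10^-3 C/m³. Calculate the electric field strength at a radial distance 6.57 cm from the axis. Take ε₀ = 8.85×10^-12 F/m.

3.66×10^6 N/C

Choose a coaxial cylinder of radius r = 6.57 cm (arbitrary length L) as the Gaussian surface (r < R).
Integrating ρ over the cross-section to radius r: λ_enc = (2πρ₀/R²) ∫₀^r r'^3 dr' = 2πρ₀ r^4/(4·R²) = -1.338×10^-5 C/m.
By Gauss's law (flux through the curved wall only), E·2πrL = λ_enc L/ε₀.
E = |λ_enc|/(2πε₀r) = (1.338×10^-5)/(2π·8.85×10^-12·0.0657) = 3.66×10^6 N/C.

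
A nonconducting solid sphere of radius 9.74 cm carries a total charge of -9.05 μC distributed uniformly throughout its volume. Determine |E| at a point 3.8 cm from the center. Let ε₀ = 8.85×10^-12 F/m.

|E| = 3.35×10^6 N/C

By spherical symmetry E is radial; choose a Gaussian sphere of radius r = 3.8 cm (r < R).
For a uniform sphere the enclosed fraction is (r/R)³, so Q_enc = (-9.05 μC)(0.038/0.0974)³ = -5.374e-7 C.
By Gauss's law, ∮E·dA = E·4πr² = Q_enc/ε₀.
E = |Q_enc|/(4πε₀r²) = (5.374e-7)/(4π·8.85×10^-12·(0.038)²) = 3.35×10^6 N/C.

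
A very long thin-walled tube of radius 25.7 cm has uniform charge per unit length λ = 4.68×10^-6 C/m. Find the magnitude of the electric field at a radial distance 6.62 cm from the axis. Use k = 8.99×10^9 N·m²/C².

|E| = 0 N/C

By cylindrical symmetry E is radial; use a coaxial Gaussian cylinder of radius 6.62 cm and length L (r < 25.7 cm, inside the shell).
All the surface charge lies outside this cylinder: Q_enc = 0, hence E = 0.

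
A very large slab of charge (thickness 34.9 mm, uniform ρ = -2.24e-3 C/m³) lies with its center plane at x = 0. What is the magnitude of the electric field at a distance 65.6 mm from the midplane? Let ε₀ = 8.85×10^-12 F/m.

The point |x| = 65.6 mm lies outside the slab (half-thickness 0.01745 m). A symmetric pillbox spanning the full slab encloses Q_enc = ρ·d·A.
Flux = 2EA ⇒ E = |ρ|d/(2ε₀), independent of distance outside.
E = (2.24×10^-3)(0.0349)/(2·8.85×10^-12) = 4.42e6 N/C.

4.42×10^6 V/m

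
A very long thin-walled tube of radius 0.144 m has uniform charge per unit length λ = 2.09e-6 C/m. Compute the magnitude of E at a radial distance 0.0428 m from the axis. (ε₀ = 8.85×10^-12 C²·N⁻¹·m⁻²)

By cylindrical symmetry E is radial; use a coaxial Gaussian cylinder of radius 0.0428 m and length L (r < 0.144 m, inside the shell).
All the surface charge lies outside this cylinder: Q_enc = 0, hence E = 0.

E = 0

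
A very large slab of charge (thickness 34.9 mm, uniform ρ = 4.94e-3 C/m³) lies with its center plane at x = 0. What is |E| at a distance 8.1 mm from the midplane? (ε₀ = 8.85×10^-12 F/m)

|E| ≈ 4.52×10^6 V/m

By symmetry E is perpendicular to the slab. A Gaussian pillbox from −8.1 mm to +8.1 mm (face area A) lies entirely within the slab.
Q_enc = ρ·(2x)·A and flux = 2EA, so 2EA = 2ρxA/ε₀ ⇒ E = |ρ|x/ε₀.
E = (4.94×10^-3)(0.0081)/(8.85×10^-12) = 4.52×10^6 N/C.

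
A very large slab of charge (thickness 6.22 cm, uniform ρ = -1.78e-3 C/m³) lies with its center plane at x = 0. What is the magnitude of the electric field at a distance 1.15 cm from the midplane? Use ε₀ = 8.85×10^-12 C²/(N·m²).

2.31×10^6 N/C

By symmetry E is perpendicular to the slab. A Gaussian pillbox from −1.15 cm to +1.15 cm (face area A) lies entirely within the slab.
Q_enc = ρ·(2x)·A and flux = 2EA, so 2EA = 2ρxA/ε₀ ⇒ E = |ρ|x/ε₀.
E = (1.78×10^-3)(0.0115)/(8.85×10^-12) = 2.31×10^6 N/C.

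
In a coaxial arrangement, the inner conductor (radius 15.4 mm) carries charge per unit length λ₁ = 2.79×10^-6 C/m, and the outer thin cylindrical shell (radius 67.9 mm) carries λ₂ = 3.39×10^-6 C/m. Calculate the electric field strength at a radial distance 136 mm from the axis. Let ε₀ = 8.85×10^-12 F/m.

|E| = 8.17×10^5 N/C

Take a coaxial cylindrical Gaussian surface of radius r = 136 mm and length L (r > 67.9 mm, enclosing both).
λ_enc = λ₁ + λ₂ = (2.79×10^-6) + (3.39×10^-6) = 6.18×10^-6 C/m.
Applying ∮E·dA = Q_enc/ε₀ with the end caps contributing no flux:
E = |λ_enc|/(2πε₀r) = (6.18×10^-6)/(2π·8.85×10^-12·0.136) = 8.17e5 N/C.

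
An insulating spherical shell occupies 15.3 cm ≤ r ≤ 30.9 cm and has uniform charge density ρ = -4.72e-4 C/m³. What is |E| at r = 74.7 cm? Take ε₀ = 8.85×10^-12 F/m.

By spherical symmetry E is radial; choose a Gaussian sphere of radius r = 74.7 cm (r > 30.9 cm, enclosing the whole shell).
Q_enc = ρ·(4π/3)(b³ − a³) = (-4.72e-4)·(4π/3)·((0.309)³ − (0.153)³) = -5.125e-5 C.
Applying ∮E·dA = Q_enc/ε₀ with Φ = E(4πr²):
E = |Q_enc|/(4πε₀r²) = (5.125×10^-5)/(4π·8.85×10^-12·(0.747)²) = 8.26×10^5 N/C.

|E| ≈ 8.26×10^5 N/C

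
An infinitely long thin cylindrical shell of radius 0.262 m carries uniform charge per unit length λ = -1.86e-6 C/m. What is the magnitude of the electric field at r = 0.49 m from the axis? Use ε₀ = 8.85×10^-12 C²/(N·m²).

|E| ≈ 6.83e4 N/C

Choose a coaxial cylinder of radius r = 0.49 m (arbitrary length L) as the Gaussian surface (r > 0.262 m).
The full line charge is enclosed: λ_enc = -1.86×10^-6 C/m.
By Gauss's law (flux through the curved wall only), E·2πrL = λ_enc L/ε₀.
E = |λ_enc|/(2πε₀r) = (1.86×10^-6)/(2π·8.85×10^-12·0.49) = 6.83×10^4 N/C.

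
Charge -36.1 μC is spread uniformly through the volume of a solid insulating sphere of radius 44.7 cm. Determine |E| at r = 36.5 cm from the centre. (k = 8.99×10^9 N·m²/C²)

1.33×10^6 N/C

Symmetry ⇒ E = E(r) r̂. Gaussian sphere of radius r = 36.5 cm (r < R).
For a uniform sphere the enclosed fraction is (r/R)³, so Q_enc = (-36.1 μC)(0.365/0.447)³ = -1.965×10^-5 C.
By Gauss's law, ∮E·dA = E·4πr² = Q_enc/ε₀.
E = k|Q_enc|/r² = (8.99×10^9)(1.965×10^-5)/(0.365)² = 1.33×10^6 N/C.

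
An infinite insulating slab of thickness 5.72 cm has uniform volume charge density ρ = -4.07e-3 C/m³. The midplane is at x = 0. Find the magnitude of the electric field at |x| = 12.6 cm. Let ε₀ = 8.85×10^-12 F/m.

|E| ≈ 1.32×10^7 N/C

The point |x| = 12.6 cm lies outside the slab (half-thickness 0.0286 m). A symmetric pillbox spanning the full slab encloses Q_enc = ρ·d·A.
Flux = 2EA ⇒ E = |ρ|d/(2ε₀), independent of distance outside.
E = (4.07e-3)(0.0572)/(2·8.85×10^-12) = 1.32×10^7 N/C.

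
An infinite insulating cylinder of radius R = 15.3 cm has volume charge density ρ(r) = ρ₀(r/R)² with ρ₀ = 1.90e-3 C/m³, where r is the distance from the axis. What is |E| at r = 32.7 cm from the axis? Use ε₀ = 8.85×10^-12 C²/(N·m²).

Choose a coaxial cylinder of radius r = 32.7 cm (arbitrary length L) as the Gaussian surface (r > R, full charge per length enclosed).
λ_enc = 2π ∫₀^R ρ₀(r'/R)^2 r' dr' = 2πρ₀R²/4 = 6.986×10^-5 C/m.
Gauss's law: E·2πrL = λ_enc L/ε₀.
E = |λ_enc|/(2πε₀r) = (6.986×10^-5)/(2π·8.85×10^-12·0.327) = 3.84e6 N/C.

E ≈ 3.84×10^6 N/C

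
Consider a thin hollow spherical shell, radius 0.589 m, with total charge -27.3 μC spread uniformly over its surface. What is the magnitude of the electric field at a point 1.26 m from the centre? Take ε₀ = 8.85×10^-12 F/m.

By spherical symmetry E is radial; choose a Gaussian sphere of radius r = 1.26 m (r > 0.589 m).
The entire shell is enclosed: Q_enc = -2.73×10^-5 C.
By Gauss's law, ∮E·dA = E·4πr² = Q_enc/ε₀.
E = |Q_enc|/(4πε₀r²) = (2.73×10^-5)/(4π·8.85×10^-12·(1.26)²) = 1.55e5 N/C.

E = 1.55×10^5 V/m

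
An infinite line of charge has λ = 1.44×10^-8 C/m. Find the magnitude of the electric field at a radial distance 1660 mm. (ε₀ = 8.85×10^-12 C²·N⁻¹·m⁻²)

Coaxial Gaussian cylinder, radius r = 1660 mm, length L.
Q_enc = λL, so λ_enc = 1.44×10^-8 C/m.
Since E is radial and uniform over the curved surface, Φ = E·2πrL = Q_enc/ε₀ = λ_enc L/ε₀.
E = |λ_enc|/(2πε₀r) = (1.44×10^-8)/(2π·8.85×10^-12·1.66) = 156 N/C.

|E| = 156 N/C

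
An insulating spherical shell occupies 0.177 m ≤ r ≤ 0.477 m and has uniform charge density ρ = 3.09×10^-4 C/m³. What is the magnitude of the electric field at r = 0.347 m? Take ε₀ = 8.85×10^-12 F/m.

|E| ≈ 3.50×10^6 N/C

Take a concentric spherical Gaussian surface of radius r = 0.347 m (within the shell material, 0.177 m < r < 0.477 m).
Enclosed charge is the volume from a to r: Q_enc = (4π/3)ρ(r³ − a³) = 4.69×10^-5 C.
Since E is radial and uniform over the Gaussian sphere, Φ = E·4πr² = Q_enc/ε₀.
E = |Q_enc|/(4πε₀r²) = (4.69×10^-5)/(4π·8.85×10^-12·(0.347)²) = 3.50e6 N/C.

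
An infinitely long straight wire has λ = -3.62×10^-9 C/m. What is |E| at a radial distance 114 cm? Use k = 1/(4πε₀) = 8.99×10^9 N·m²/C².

|E| = 57.1 V/m

By cylindrical symmetry E is radial; use a coaxial Gaussian cylinder of radius 114 cm and length L.
Q_enc = λL, so λ_enc = -3.62×10^-9 C/m.
Since E is radial and uniform over the curved surface, Φ = E·2πrL = Q_enc/ε₀ = λ_enc L/ε₀.
E = 2k|λ_enc|/r = 2(8.99×10^9)(3.62×10^-9)/(1.14) = 57.1 N/C.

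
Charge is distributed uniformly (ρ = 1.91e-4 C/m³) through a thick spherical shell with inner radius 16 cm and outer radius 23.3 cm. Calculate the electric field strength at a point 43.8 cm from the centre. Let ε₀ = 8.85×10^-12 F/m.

Take a concentric spherical Gaussian surface of radius r = 43.8 cm (r > 23.3 cm, enclosing the whole shell).
Q_enc = ρ·(4π/3)(b³ − a³) = (1.91×10^-4)·(4π/3)·((0.233)³ − (0.16)³) = 6.843×10^-6 C.
Since E is radial and uniform over the Gaussian sphere, Φ = E·4πr² = Q_enc/ε₀.
E = |Q_enc|/(4πε₀r²) = (6.843e-6)/(4π·8.85×10^-12·(0.438)²) = 3.21×10^5 N/C.

E ≈ 3.21e5 V/m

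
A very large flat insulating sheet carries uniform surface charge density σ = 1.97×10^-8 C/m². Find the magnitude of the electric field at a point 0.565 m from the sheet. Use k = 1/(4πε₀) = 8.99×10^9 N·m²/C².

By planar symmetry E is perpendicular to the sheet and uniform; use a Gaussian pillbox with flat faces of area A on each side of the sheet.
Only the two end caps contribute flux: Φ = 2EA. With Q_enc = σA, Gauss's law gives E = |σ|/(2ε₀).
E = 2πk|σ| = 2π(8.99×10^9)(1.97×10^-8) = 1.11×10^3 N/C.

E = 1.11e3 N/C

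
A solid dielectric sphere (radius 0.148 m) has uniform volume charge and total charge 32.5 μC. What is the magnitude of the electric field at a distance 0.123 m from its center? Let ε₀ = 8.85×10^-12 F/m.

|E| ≈ 1.11e7 N/C

By spherical symmetry E is radial; choose a Gaussian sphere of radius r = 0.123 m (r < R).
Only the charge within r is enclosed: Q_enc = Q·(r/R)³ = (32.5 μC)·(0.123 m/0.148 m)³ = 1.866×10^-5 C.
By Gauss's law, ∮E·dA = E·4πr² = Q_enc/ε₀.
E = |Q_enc|/(4πε₀r²) = (1.866×10^-5)/(4π·8.85×10^-12·(0.123)²) = 1.11×10^7 N/C.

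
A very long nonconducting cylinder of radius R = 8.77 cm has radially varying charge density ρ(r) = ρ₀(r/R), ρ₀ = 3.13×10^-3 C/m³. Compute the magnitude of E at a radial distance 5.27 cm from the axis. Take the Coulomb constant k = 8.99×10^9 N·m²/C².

Choose a coaxial cylinder of radius r = 5.27 cm (arbitrary length L) as the Gaussian surface (r < R).
λ_enc = ∫₀^r ρ(r')·2πr' dr' = (2πρ₀/R)·r^3/3 = 1.094×10^-5 C/m.
Gauss's law: E·2πrL = λ_enc L/ε₀.
E = 2k|λ_enc|/r = 2(8.99×10^9)(1.094×10^-5)/(0.0527) = 3.73×10^6 N/C.

|E| = 3.73×10^6 N/C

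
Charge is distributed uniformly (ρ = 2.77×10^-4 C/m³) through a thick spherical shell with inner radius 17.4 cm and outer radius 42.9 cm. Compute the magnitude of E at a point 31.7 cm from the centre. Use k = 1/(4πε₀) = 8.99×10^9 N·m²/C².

2.76×10^6 N/C

By spherical symmetry E is radial; choose a Gaussian sphere of radius r = 31.7 cm (within the shell material, 17.4 cm < r < 42.9 cm).
Only the shell between 17.4 cm and r is enclosed: Q_enc = ρ·(4π/3)(r³ − a³) = (2.77e-4)·(4π/3)·((0.317)³ − (0.174)³) = 3.085e-5 C.
Gauss's law: E·4πr² = Q_enc/ε₀.
E = k|Q_enc|/r² = (8.99×10^9)(3.085e-5)/(0.317)² = 2.76e6 N/C.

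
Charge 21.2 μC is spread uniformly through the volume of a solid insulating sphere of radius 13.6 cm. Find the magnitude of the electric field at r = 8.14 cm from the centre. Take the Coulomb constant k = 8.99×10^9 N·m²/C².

|E| ≈ 6.17e6 V/m

Take a concentric spherical Gaussian surface of radius r = 8.14 cm (r < R).
For a uniform sphere the enclosed fraction is (r/R)³, so Q_enc = (21.2 μC)(0.0814/0.136)³ = 4.546×10^-6 C.
Since E is radial and uniform over the Gaussian sphere, Φ = E·4πr² = Q_enc/ε₀.
E = k|Q_enc|/r² = (8.99×10^9)(4.546×10^-6)/(0.0814)² = 6.17×10^6 N/C.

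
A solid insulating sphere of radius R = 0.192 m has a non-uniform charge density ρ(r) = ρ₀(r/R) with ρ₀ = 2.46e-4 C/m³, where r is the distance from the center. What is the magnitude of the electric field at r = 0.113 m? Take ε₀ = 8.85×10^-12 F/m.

E ≈ 4.62×10^5 V/m

By spherical symmetry E is radial; choose a Gaussian sphere of radius r = 0.113 m (r < R).
Integrate the density: Q_enc = 4π ∫₀^r ρ₀(r'/R)^1 r'² dr' = 4πρ₀ r^4/(4·R) = 6.563e-7 C.
Gauss's law: E·4πr² = Q_enc/ε₀.
E = |Q_enc|/(4πε₀r²) = (6.563×10^-7)/(4π·8.85×10^-12·(0.113)²) = 4.62e5 N/C.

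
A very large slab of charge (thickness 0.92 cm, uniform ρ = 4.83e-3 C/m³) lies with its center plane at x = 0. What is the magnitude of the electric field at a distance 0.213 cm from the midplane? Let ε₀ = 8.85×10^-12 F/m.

|E| ≈ 1.16×10^6 N/C

By symmetry E is perpendicular to the slab. A Gaussian pillbox from −0.213 cm to +0.213 cm (face area A) lies entirely within the slab.
Q_enc = ρ·(2x)·A and flux = 2EA, so 2EA = 2ρxA/ε₀ ⇒ E = |ρ|x/ε₀.
E = (4.83×10^-3)(0.00213)/(8.85×10^-12) = 1.16×10^6 N/C.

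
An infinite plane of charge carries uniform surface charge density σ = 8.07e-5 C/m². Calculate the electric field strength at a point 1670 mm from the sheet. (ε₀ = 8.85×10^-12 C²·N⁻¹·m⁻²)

|E| = 4.56e6 N/C

By planar symmetry E is perpendicular to the sheet and uniform; use a Gaussian pillbox with flat faces of area A on each side of the sheet.
Flux Φ = 2EA and Q_enc = σA, so 2EA = σA/ε₀ ⇒ E = |σ|/(2ε₀), independent of distance.
E = |σ|/(2ε₀) = (8.07×10^-5)/(2·8.85×10^-12) = 4.56e6 N/C.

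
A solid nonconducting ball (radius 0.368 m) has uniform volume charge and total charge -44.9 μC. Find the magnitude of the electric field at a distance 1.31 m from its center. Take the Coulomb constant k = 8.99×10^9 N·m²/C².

By spherical symmetry E is radial; choose a Gaussian sphere of radius r = 1.31 m (r > R, so the entire charge is enclosed).
Q_enc = -44.9 μC = -4.49×10^-5 C.
Gauss's law: E·4πr² = Q_enc/ε₀.
E = k|Q_enc|/r² = (8.99×10^9)(4.49×10^-5)/(1.31)² = 2.35×10^5 N/C.

|E| ≈ 2.35e5 N/C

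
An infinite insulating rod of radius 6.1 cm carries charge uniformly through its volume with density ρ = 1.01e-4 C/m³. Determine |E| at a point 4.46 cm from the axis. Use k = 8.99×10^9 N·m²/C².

|E| = 2.54e5 V/m

By cylindrical symmetry E is radial; use a coaxial Gaussian cylinder of radius 4.46 cm and length L (r < R).
Enclosed charge per unit length: λ_enc = ρ·πr² = (1.01e-4)π(0.0446)² = 6.312×10^-7 C/m.
Since E is radial and uniform over the curved surface, Φ = E·2πrL = Q_enc/ε₀ = λ_enc L/ε₀.
E = 2k|λ_enc|/r = 2(8.99×10^9)(6.312e-7)/(0.0446) = 2.54×10^5 N/C.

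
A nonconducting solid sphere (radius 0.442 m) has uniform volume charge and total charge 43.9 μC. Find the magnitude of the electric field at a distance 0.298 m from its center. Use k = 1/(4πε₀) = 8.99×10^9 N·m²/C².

E = 1.36×10^6 N/C

Use a concentric Gaussian sphere at r = 0.298 m (r < R).
Only the charge within r is enclosed: Q_enc = Q·(r/R)³ = (43.9 μC)·(0.298 m/0.442 m)³ = 1.345×10^-5 C.
Applying ∮E·dA = Q_enc/ε₀ with Φ = E(4πr²):
E = k|Q_enc|/r² = (8.99×10^9)(1.345e-5)/(0.298)² = 1.36×10^6 N/C.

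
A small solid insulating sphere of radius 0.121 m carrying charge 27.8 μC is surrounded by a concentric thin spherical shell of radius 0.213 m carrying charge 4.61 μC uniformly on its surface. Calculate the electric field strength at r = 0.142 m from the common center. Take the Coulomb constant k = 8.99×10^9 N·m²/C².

By spherical symmetry E is radial; choose a Gaussian sphere of radius r = 0.142 m (between the bodies, 0.121 m < r < 0.213 m).
The shell at 0.213 m lies outside the Gaussian surface, so Q_enc = 27.8 μC = 2.78×10^-5 C.
Applying ∮E·dA = Q_enc/ε₀ with Φ = E(4πr²):
E = k|Q_enc|/r² = (8.99×10^9)(2.78e-5)/(0.142)² = 1.24×10^7 N/C.

|E| = 1.24×10^7 N/C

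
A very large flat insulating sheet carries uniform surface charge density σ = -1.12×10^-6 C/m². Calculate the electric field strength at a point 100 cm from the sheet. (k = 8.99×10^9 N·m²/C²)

E ≈ 6.33e4 N/C

By planar symmetry E is perpendicular to the sheet and uniform; use a Gaussian pillbox with flat faces of area A on each side of the sheet.
Flux Φ = 2EA and Q_enc = σA, so 2EA = σA/ε₀ ⇒ E = |σ|/(2ε₀), independent of distance.
E = 2πk|σ| = 2π(8.99×10^9)(1.12e-6) = 6.33e4 N/C.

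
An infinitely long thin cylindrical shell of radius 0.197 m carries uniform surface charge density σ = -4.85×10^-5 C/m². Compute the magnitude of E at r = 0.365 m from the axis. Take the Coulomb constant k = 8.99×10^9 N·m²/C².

By cylindrical symmetry E is radial; use a coaxial Gaussian cylinder of radius 0.365 m and length L (r > 0.197 m).
The whole shell is enclosed: λ_enc = σ·2πR = (-4.85×10^-5)·2π·(0.197) = -6.003×10^-5 C/m.
Since E is radial and uniform over the curved surface, Φ = E·2πrL = Q_enc/ε₀ = λ_enc L/ε₀.
E = 2k|λ_enc|/r = 2(8.99×10^9)(6.003×10^-5)/(0.365) = 2.96×10^6 N/C.

E = 2.96e6 V/m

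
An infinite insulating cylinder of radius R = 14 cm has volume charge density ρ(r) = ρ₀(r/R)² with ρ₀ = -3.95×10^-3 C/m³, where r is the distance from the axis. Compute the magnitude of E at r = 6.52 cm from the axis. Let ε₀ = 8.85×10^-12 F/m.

Choose a coaxial cylinder of radius r = 6.52 cm (arbitrary length L) as the Gaussian surface (r < R).
Integrating ρ over the cross-section to radius r: λ_enc = (2πρ₀/R²) ∫₀^r r'^3 dr' = 2πρ₀ r^4/(4·R²) = -5.721e-6 C/m.
Since E is radial and uniform over the curved surface, Φ = E·2πrL = Q_enc/ε₀ = λ_enc L/ε₀.
E = |λ_enc|/(2πε₀r) = (5.721×10^-6)/(2π·8.85×10^-12·0.0652) = 1.58×10^6 N/C.

E = 1.58×10^6 N/C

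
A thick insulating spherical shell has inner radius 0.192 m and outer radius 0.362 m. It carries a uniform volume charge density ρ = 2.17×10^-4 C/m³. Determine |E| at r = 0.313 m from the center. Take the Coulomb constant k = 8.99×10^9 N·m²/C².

Symmetry ⇒ E = E(r) r̂. Gaussian sphere of radius r = 0.313 m (within the shell material, 0.192 m < r < 0.362 m).
Only the shell between 0.192 m and r is enclosed: Q_enc = ρ·(4π/3)(r³ − a³) = (2.17×10^-4)·(4π/3)·((0.313)³ − (0.192)³) = 2.144e-5 C.
Gauss's law: E·4πr² = Q_enc/ε₀.
E = k|Q_enc|/r² = (8.99×10^9)(2.144e-5)/(0.313)² = 1.97×10^6 N/C.

E ≈ 1.97×10^6 V/m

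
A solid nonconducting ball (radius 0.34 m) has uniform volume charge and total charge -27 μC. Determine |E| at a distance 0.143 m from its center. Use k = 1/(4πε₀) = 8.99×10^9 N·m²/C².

Symmetry ⇒ E = E(r) r̂. Gaussian sphere of radius r = 0.143 m (r < R).
For a uniform sphere the enclosed fraction is (r/R)³, so Q_enc = (-27 μC)(0.143/0.34)³ = -2.009×10^-6 C.
Since E is radial and uniform over the Gaussian sphere, Φ = E·4πr² = Q_enc/ε₀.
E = k|Q_enc|/r² = (8.99×10^9)(2.009×10^-6)/(0.143)² = 8.83e5 N/C.

E ≈ 8.83×10^5 V/m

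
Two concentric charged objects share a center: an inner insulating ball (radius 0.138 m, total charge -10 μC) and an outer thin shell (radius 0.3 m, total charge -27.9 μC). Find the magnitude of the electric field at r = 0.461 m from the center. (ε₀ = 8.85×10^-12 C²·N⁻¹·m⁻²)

Use a concentric Gaussian sphere at r = 0.461 m (r > 0.3 m, enclosing both).
Q_enc = (-10 μC) + (-27.9 μC) = -3.79e-5 C.
Since E is radial and uniform over the Gaussian sphere, Φ = E·4πr² = Q_enc/ε₀.
E = |Q_enc|/(4πε₀r²) = (3.79×10^-5)/(4π·8.85×10^-12·(0.461)²) = 1.60×10^6 N/C.

E ≈ 1.60×10^6 V/m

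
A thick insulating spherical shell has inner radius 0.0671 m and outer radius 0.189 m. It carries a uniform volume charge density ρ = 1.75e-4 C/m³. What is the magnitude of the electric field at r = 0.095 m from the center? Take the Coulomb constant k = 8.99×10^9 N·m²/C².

By spherical symmetry E is radial; choose a Gaussian sphere of radius r = 0.095 m (within the shell material, 0.0671 m < r < 0.189 m).
Enclosed charge is the volume from a to r: Q_enc = (4π/3)ρ(r³ − a³) = 4.07×10^-7 C.
Since E is radial and uniform over the Gaussian sphere, Φ = E·4πr² = Q_enc/ε₀.
E = k|Q_enc|/r² = (8.99×10^9)(4.07×10^-7)/(0.095)² = 4.05×10^5 N/C.

|E| ≈ 4.05×10^5 N/C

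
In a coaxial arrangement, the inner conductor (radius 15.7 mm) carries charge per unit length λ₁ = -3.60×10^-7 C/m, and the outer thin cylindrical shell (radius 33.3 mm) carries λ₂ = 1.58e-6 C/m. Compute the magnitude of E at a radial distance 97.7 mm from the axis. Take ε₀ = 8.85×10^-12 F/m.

Choose a coaxial cylinder of radius r = 97.7 mm (arbitrary length L) as the Gaussian surface (r > 33.3 mm, enclosing both).
λ_enc = λ₁ + λ₂ = (-3.60×10^-7) + (1.58×10^-6) = 1.22×10^-6 C/m.
Gauss's law: E·2πrL = λ_enc L/ε₀.
E = |λ_enc|/(2πε₀r) = (1.22e-6)/(2π·8.85×10^-12·0.0977) = 2.25×10^5 N/C.

E = 2.25×10^5 V/m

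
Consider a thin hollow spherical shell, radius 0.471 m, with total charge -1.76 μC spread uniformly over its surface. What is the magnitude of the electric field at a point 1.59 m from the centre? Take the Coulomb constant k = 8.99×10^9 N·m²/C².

By spherical symmetry E is radial; choose a Gaussian sphere of radius r = 1.59 m (r > 0.471 m).
The entire shell is enclosed: Q_enc = -1.76×10^-6 C.
Gauss's law: E·4πr² = Q_enc/ε₀.
E = k|Q_enc|/r² = (8.99×10^9)(1.76×10^-6)/(1.59)² = 6.26×10^3 N/C.

|E| ≈ 6.26×10^3 V/m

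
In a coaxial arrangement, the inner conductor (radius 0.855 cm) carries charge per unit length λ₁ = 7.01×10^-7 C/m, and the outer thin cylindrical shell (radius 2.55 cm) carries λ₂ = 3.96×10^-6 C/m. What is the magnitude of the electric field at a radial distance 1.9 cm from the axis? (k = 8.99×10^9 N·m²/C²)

Take a coaxial cylindrical Gaussian surface of radius r = 1.9 cm and length L (between the conductors, 0.855 cm < r < 2.55 cm).
Only the inner wire is enclosed; the outer shell contributes nothing inside itself. λ_enc = λ₁ = 7.01×10^-7 C/m.
Since E is radial and uniform over the curved surface, Φ = E·2πrL = Q_enc/ε₀ = λ_enc L/ε₀.
E = 2k|λ_enc|/r = 2(8.99×10^9)(7.01×10^-7)/(0.019) = 6.63×10^5 N/C.

|E| ≈ 6.63×10^5 N/C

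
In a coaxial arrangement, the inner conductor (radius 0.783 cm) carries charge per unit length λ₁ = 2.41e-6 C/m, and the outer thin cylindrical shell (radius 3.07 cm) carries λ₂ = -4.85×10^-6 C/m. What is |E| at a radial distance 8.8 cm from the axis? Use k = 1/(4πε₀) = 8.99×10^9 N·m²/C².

|E| = 4.99×10^5 N/C

Choose a coaxial cylinder of radius r = 8.8 cm (arbitrary length L) as the Gaussian surface (r > 3.07 cm, enclosing both).
λ_enc = λ₁ + λ₂ = (2.41×10^-6) + (-4.85×10^-6) = -2.44×10^-6 C/m.
Since E is radial and uniform over the curved surface, Φ = E·2πrL = Q_enc/ε₀ = λ_enc L/ε₀.
E = 2k|λ_enc|/r = 2(8.99×10^9)(2.44e-6)/(0.088) = 4.99×10^5 N/C.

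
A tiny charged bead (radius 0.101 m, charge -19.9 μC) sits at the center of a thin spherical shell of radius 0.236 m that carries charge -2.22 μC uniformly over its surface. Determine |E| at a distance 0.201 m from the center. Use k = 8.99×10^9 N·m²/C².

|E| = 4.43×10^6 N/C

Symmetry ⇒ E = E(r) r̂. Gaussian sphere of radius r = 0.201 m (between the bodies, 0.101 m < r < 0.236 m).
The shell at 0.236 m lies outside the Gaussian surface, so Q_enc = -19.9 μC = -1.99×10^-5 C.
Applying ∮E·dA = Q_enc/ε₀ with Φ = E(4πr²):
E = k|Q_enc|/r² = (8.99×10^9)(1.99×10^-5)/(0.201)² = 4.43e6 N/C.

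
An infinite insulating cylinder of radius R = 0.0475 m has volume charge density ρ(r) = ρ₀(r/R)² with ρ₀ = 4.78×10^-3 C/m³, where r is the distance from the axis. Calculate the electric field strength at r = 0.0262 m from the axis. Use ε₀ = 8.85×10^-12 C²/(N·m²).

Take a coaxial cylindrical Gaussian surface of radius r = 0.0262 m and length L (r < R).
λ_enc = ∫₀^r ρ(r')·2πr' dr' = (2πρ₀/R²)·r^4/4 = 1.568e-6 C/m.
Applying ∮E·dA = Q_enc/ε₀ with the end caps contributing no flux:
E = |λ_enc|/(2πε₀r) = (1.568×10^-6)/(2π·8.85×10^-12·0.0262) = 1.08e6 N/C.

1.08×10^6 V/m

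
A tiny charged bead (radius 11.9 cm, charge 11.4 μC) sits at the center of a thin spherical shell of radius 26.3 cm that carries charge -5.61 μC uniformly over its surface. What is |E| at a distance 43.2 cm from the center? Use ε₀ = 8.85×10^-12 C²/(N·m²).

By spherical symmetry E is radial; choose a Gaussian sphere of radius r = 43.2 cm (r > 26.3 cm, enclosing both).
Q_enc = (11.4 μC) + (-5.61 μC) = 5.79e-6 C.
Applying ∮E·dA = Q_enc/ε₀ with Φ = E(4πr²):
E = |Q_enc|/(4πε₀r²) = (5.79×10^-6)/(4π·8.85×10^-12·(0.432)²) = 2.79e5 N/C.

E ≈ 2.79e5 V/m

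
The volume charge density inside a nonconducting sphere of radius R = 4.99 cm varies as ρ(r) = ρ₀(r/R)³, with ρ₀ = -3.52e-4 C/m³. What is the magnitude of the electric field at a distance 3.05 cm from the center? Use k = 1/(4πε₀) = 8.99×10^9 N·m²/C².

|E| ≈ 4.62×10^4 V/m

Take a concentric spherical Gaussian surface of radius r = 3.05 cm (r < R).
Q_enc = ∫₀^r ρ(r')·4πr'² dr' = (4πρ₀/R³) ∫₀^r r'^5 dr' = 4πρ₀ r^6/(6·R³) = -4.776e-9 C.
By Gauss's law, ∮E·dA = E·4πr² = Q_enc/ε₀.
E = k|Q_enc|/r² = (8.99×10^9)(4.776×10^-9)/(0.0305)² = 4.62×10^4 N/C.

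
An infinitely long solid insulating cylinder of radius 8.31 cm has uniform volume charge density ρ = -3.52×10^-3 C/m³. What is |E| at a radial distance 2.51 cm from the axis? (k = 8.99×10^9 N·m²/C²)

By cylindrical symmetry E is radial; use a coaxial Gaussian cylinder of radius 2.51 cm and length L (r < R).
Enclosed charge per unit length: λ_enc = ρ·πr² = (-3.52×10^-3)π(0.0251)² = -6.967e-6 C/m.
Gauss's law: E·2πrL = λ_enc L/ε₀.
E = 2k|λ_enc|/r = 2(8.99×10^9)(6.967e-6)/(0.0251) = 4.99×10^6 N/C.

|E| ≈ 4.99×10^6 N/C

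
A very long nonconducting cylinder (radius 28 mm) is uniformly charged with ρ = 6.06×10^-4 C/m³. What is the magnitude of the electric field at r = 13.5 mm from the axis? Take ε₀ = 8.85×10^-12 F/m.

By cylindrical symmetry E is radial; use a coaxial Gaussian cylinder of radius 13.5 mm and length L (r < R).
Enclosed charge per unit length: λ_enc = ρ·πr² = (6.06×10^-4)π(0.0135)² = 3.47×10^-7 C/m.
Since E is radial and uniform over the curved surface, Φ = E·2πrL = Q_enc/ε₀ = λ_enc L/ε₀.
E = |λ_enc|/(2πε₀r) = (3.47e-7)/(2π·8.85×10^-12·0.0135) = 4.62×10^5 N/C.

4.62×10^5 N/C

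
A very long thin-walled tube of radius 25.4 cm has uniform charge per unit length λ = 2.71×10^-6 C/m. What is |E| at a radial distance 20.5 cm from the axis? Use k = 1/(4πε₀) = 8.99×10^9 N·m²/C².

|E| = 0 N/C

Choose a coaxial cylinder of radius r = 20.5 cm (arbitrary length L) as the Gaussian surface (r < 25.4 cm, inside the shell).
All the surface charge lies outside this cylinder: Q_enc = 0, hence E = 0.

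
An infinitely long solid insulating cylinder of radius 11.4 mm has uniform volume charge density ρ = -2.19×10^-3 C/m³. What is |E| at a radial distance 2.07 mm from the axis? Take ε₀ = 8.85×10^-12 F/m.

|E| = 2.56e5 N/C

By cylindrical symmetry E is radial; use a coaxial Gaussian cylinder of radius 2.07 mm and length L (r < R).
Enclosed charge per unit length: λ_enc = ρ·πr² = (-2.19×10^-3)π(0.00207)² = -2.948×10^-8 C/m.
Gauss's law: E·2πrL = λ_enc L/ε₀.
E = |λ_enc|/(2πε₀r) = (2.948×10^-8)/(2π·8.85×10^-12·0.00207) = 2.56×10^5 N/C.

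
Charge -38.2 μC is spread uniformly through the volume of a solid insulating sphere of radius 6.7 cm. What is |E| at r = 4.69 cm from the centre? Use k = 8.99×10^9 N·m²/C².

5.36×10^7 N/C

Symmetry ⇒ E = E(r) r̂. Gaussian sphere of radius r = 4.69 cm (r < R).
For a uniform sphere the enclosed fraction is (r/R)³, so Q_enc = (-38.2 μC)(0.0469/0.067)³ = -1.31e-5 C.
By Gauss's law, ∮E·dA = E·4πr² = Q_enc/ε₀.
E = k|Q_enc|/r² = (8.99×10^9)(1.31e-5)/(0.0469)² = 5.36×10^7 N/C.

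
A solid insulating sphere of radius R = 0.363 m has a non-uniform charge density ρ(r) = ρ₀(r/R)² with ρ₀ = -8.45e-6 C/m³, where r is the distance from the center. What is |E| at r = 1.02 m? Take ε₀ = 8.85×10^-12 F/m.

Use a concentric Gaussian sphere at r = 1.02 m (r > R, all charge enclosed).
Q_enc = 4π ∫₀^R ρ₀(r'/R)^2 r'² dr' = 4πρ₀R³/5 = -1.016×10^-6 C.
Applying ∮E·dA = Q_enc/ε₀ with Φ = E(4πr²):
E = |Q_enc|/(4πε₀r²) = (1.016e-6)/(4π·8.85×10^-12·(1.02)²) = 8.78×10^3 N/C.

8.78e3 N/C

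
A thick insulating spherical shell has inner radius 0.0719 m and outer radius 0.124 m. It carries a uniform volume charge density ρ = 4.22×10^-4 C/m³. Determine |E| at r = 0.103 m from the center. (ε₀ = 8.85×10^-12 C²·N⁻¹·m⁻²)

Symmetry ⇒ E = E(r) r̂. Gaussian sphere of radius r = 0.103 m (within the shell material, 0.0719 m < r < 0.124 m).
Enclosed charge is the volume from a to r: Q_enc = (4π/3)ρ(r³ − a³) = 1.275×10^-6 C.
By Gauss's law, ∮E·dA = E·4πr² = Q_enc/ε₀.
E = |Q_enc|/(4πε₀r²) = (1.275×10^-6)/(4π·8.85×10^-12·(0.103)²) = 1.08×10^6 N/C.

E ≈ 1.08e6 N/C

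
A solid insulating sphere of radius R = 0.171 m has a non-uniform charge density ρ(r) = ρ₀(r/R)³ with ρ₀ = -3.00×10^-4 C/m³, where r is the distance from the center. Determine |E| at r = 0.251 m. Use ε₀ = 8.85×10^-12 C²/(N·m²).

Use a concentric Gaussian sphere at r = 0.251 m (r > R, all charge enclosed).
Q_enc = 4π ∫₀^R ρ₀(r'/R)^3 r'² dr' = 4πρ₀R³/6 = -3.142×10^-6 C.
Applying ∮E·dA = Q_enc/ε₀ with Φ = E(4πr²):
E = |Q_enc|/(4πε₀r²) = (3.142e-6)/(4π·8.85×10^-12·(0.251)²) = 4.48×10^5 N/C.

4.48×10^5 N/C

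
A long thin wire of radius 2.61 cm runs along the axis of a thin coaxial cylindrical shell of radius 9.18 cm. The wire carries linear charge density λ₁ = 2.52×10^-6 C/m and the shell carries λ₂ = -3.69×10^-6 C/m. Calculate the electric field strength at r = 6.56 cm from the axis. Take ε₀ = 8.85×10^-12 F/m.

6.91×10^5 N/C

By cylindrical symmetry E is radial; use a coaxial Gaussian cylinder of radius 6.56 cm and length L (between the conductors, 2.61 cm < r < 9.18 cm).
The shell at 9.18 cm lies outside the Gaussian surface, so λ_enc = λ₁ = 2.52×10^-6 C/m.
Gauss's law: E·2πrL = λ_enc L/ε₀.
E = |λ_enc|/(2πε₀r) = (2.52e-6)/(2π·8.85×10^-12·0.0656) = 6.91e5 N/C.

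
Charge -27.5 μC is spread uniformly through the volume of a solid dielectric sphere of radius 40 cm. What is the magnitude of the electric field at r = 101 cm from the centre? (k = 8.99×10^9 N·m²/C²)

E = 2.42×10^5 N/C

By spherical symmetry E is radial; choose a Gaussian sphere of radius r = 101 cm (r > R, so the entire charge is enclosed).
Q_enc = -27.5 μC = -2.75×10^-5 C.
Applying ∮E·dA = Q_enc/ε₀ with Φ = E(4πr²):
E = k|Q_enc|/r² = (8.99×10^9)(2.75e-5)/(1.01)² = 2.42e5 N/C.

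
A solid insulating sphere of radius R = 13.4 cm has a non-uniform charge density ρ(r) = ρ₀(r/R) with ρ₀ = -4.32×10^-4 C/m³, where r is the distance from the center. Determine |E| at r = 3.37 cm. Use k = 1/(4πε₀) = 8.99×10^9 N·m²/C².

E = 1.03×10^5 V/m

Symmetry ⇒ E = E(r) r̂. Gaussian sphere of radius r = 3.37 cm (r < R).
Q_enc = ∫₀^r ρ(r')·4πr'² dr' = (4πρ₀/R) ∫₀^r r'^3 dr' = 4πρ₀ r^4/(4·R) = -1.306×10^-8 C.
Since E is radial and uniform over the Gaussian sphere, Φ = E·4πr² = Q_enc/ε₀.
E = k|Q_enc|/r² = (8.99×10^9)(1.306e-8)/(0.0337)² = 1.03×10^5 N/C.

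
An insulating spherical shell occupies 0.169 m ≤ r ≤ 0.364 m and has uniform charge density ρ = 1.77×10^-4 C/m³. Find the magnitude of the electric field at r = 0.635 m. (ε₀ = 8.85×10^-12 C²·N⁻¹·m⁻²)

Symmetry ⇒ E = E(r) r̂. Gaussian sphere of radius r = 0.635 m (r > 0.364 m, enclosing the whole shell).
Q_enc = ρ·(4π/3)(b³ − a³) = (1.77e-4)·(4π/3)·((0.364)³ − (0.169)³) = 3.218×10^-5 C.
Gauss's law: E·4πr² = Q_enc/ε₀.
E = |Q_enc|/(4πε₀r²) = (3.218×10^-5)/(4π·8.85×10^-12·(0.635)²) = 7.18×10^5 N/C.

E = 7.18e5 N/C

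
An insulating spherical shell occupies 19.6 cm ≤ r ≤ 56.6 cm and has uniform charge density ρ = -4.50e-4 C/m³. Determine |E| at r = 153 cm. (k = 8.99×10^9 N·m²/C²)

1.26×10^6 N/C

Take a concentric spherical Gaussian surface of radius r = 153 cm (r > 56.6 cm, enclosing the whole shell).
Q_enc = ρ·(4π/3)(b³ − a³) = (-4.50×10^-4)·(4π/3)·((0.566)³ − (0.196)³) = -3.276×10^-4 C.
Since E is radial and uniform over the Gaussian sphere, Φ = E·4πr² = Q_enc/ε₀.
E = k|Q_enc|/r² = (8.99×10^9)(3.276×10^-4)/(1.53)² = 1.26e6 N/C.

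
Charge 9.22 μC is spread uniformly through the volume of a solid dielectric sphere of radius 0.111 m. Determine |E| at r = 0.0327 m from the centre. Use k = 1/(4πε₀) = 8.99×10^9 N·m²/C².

Symmetry ⇒ E = E(r) r̂. Gaussian sphere of radius r = 0.0327 m (r < R).
Only the charge within r is enclosed: Q_enc = Q·(r/R)³ = (9.22 μC)·(0.0327 m/0.111 m)³ = 2.357×10^-7 C.
Applying ∮E·dA = Q_enc/ε₀ with Φ = E(4πr²):
E = k|Q_enc|/r² = (8.99×10^9)(2.357×10^-7)/(0.0327)² = 1.98×10^6 N/C.

E ≈ 1.98×10^6 N/C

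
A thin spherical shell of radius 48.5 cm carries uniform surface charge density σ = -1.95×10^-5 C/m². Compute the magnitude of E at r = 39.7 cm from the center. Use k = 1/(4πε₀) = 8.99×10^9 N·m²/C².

Symmetry ⇒ E = E(r) r̂. Gaussian sphere of radius r = 39.7 cm (inside the shell, r < 48.5 cm).
All the charge is outside the Gaussian surface: Q_enc = 0, hence E = 0 everywhere inside the shell.

E = 0 (no enclosed charge)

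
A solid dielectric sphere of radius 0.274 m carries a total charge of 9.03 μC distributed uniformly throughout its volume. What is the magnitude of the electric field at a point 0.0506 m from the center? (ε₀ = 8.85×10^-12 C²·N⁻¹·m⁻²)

Use a concentric Gaussian sphere at r = 0.0506 m (r < R).
Only the charge within r is enclosed: Q_enc = Q·(r/R)³ = (9.03 μC)·(0.0506 m/0.274 m)³ = 5.687×10^-8 C.
Gauss's law: E·4πr² = Q_enc/ε₀.
E = |Q_enc|/(4πε₀r²) = (5.687×10^-8)/(4π·8.85×10^-12·(0.0506)²) = 2.00×10^5 N/C.

|E| = 2.00×10^5 V/m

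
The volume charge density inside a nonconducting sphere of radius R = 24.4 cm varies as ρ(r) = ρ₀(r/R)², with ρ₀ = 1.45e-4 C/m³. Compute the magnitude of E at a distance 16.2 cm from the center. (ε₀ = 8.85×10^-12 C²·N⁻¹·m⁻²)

|E| = 2.34e5 N/C

Use a concentric Gaussian sphere at r = 16.2 cm (r < R).
Integrate the density: Q_enc = 4π ∫₀^r ρ₀(r'/R)^2 r'² dr' = 4πρ₀ r^5/(5·R²) = 6.83×10^-7 C.
Since E is radial and uniform over the Gaussian sphere, Φ = E·4πr² = Q_enc/ε₀.
E = |Q_enc|/(4πε₀r²) = (6.83×10^-7)/(4π·8.85×10^-12·(0.162)²) = 2.34×10^5 N/C.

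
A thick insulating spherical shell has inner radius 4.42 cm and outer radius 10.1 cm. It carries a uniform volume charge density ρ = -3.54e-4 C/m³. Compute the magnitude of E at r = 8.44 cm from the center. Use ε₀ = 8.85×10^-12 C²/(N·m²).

9.64e5 N/C

By spherical symmetry E is radial; choose a Gaussian sphere of radius r = 8.44 cm (within the shell material, 4.42 cm < r < 10.1 cm).
Only the shell between 4.42 cm and r is enclosed: Q_enc = ρ·(4π/3)(r³ − a³) = (-3.54×10^-4)·(4π/3)·((0.0844)³ − (0.0442)³) = -7.635×10^-7 C.
Since E is radial and uniform over the Gaussian sphere, Φ = E·4πr² = Q_enc/ε₀.
E = |Q_enc|/(4πε₀r²) = (7.635×10^-7)/(4π·8.85×10^-12·(0.0844)²) = 9.64×10^5 N/C.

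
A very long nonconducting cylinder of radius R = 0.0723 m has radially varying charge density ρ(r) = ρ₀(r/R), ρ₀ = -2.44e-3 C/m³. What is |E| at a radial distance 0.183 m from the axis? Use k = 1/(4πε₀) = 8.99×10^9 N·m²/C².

By cylindrical symmetry E is radial; use a coaxial Gaussian cylinder of radius 0.183 m and length L (r > R, full charge per length enclosed).
λ_enc = 2π ∫₀^R ρ₀(r'/R)^1 r' dr' = 2πρ₀R²/3 = -2.671×10^-5 C/m.
Since E is radial and uniform over the curved surface, Φ = E·2πrL = Q_enc/ε₀ = λ_enc L/ε₀.
E = 2k|λ_enc|/r = 2(8.99×10^9)(2.671e-5)/(0.183) = 2.62e6 N/C.

2.62×10^6 N/C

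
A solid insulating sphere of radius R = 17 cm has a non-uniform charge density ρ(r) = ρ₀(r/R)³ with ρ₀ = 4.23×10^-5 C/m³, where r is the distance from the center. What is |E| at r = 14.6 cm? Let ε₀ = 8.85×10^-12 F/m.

Symmetry ⇒ E = E(r) r̂. Gaussian sphere of radius r = 14.6 cm (r < R).
Q_enc = ∫₀^r ρ(r')·4πr'² dr' = (4πρ₀/R³) ∫₀^r r'^5 dr' = 4πρ₀ r^6/(6·R³) = 1.747e-7 C.
Gauss's law: E·4πr² = Q_enc/ε₀.
E = |Q_enc|/(4πε₀r²) = (1.747e-7)/(4π·8.85×10^-12·(0.146)²) = 7.37×10^4 N/C.

E = 7.37×10^4 N/C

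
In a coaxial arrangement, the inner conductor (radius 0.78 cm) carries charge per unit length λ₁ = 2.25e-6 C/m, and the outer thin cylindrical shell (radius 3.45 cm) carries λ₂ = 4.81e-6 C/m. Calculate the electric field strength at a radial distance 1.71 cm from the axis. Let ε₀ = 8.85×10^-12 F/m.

|E| = 2.37×10^6 N/C

Coaxial Gaussian cylinder, radius r = 1.71 cm, length L (between the conductors, 0.78 cm < r < 3.45 cm).
Only the inner wire is enclosed; the outer shell contributes nothing inside itself. λ_enc = λ₁ = 2.25×10^-6 C/m.
Since E is radial and uniform over the curved surface, Φ = E·2πrL = Q_enc/ε₀ = λ_enc L/ε₀.
E = |λ_enc|/(2πε₀r) = (2.25×10^-6)/(2π·8.85×10^-12·0.0171) = 2.37e6 N/C.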